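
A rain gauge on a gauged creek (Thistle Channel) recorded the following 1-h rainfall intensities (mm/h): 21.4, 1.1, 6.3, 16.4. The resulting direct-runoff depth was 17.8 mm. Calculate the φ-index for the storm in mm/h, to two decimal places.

Only the 2 blocks with intensity above φ contribute runoff: 21.4, 16.4 mm/h.
Σ(I−φ)·Δt = d  ⇒  (21.4+16.4 − 2φ)·1 = 17.8
φ = (37.80 − 17.8/1) / 2 = 10.00 mm/h.

φ ≈ 10.00 mm/h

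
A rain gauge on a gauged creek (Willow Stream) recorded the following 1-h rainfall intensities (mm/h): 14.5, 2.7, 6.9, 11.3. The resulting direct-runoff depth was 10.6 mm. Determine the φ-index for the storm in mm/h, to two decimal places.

φ ≈ 7.60 mm/h

Only the 2 blocks with intensity above φ contribute runoff: 14.5, 11.3 mm/h.
Σ(I−φ)·Δt = d  ⇒  (14.5+11.3 − 2φ)·1 = 10.6
φ = (25.80 − 10.6/1) / 2 = 7.60 mm/h.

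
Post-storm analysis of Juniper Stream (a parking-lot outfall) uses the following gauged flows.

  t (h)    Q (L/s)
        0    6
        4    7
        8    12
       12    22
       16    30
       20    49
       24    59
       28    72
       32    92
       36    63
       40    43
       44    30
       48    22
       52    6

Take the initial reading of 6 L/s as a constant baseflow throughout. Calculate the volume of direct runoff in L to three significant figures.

Direct-runoff ordinates (Q − Q_b): 0.0, 1.0, 6.0, 16.0, 24.0, 43.0, 53.0, 66.0, 86.0, 57.0, 37.0, 24.0, 16.0, 0.0 L/s.
ΣQ_DR = 429.0 L/s.
With Δt = 4 h = 14400 s, V = ΣQ_DR · Δt = 429.0 × 14400 = 6.18 × 10^6 L.

V ≈ 6.18 × 10^6 L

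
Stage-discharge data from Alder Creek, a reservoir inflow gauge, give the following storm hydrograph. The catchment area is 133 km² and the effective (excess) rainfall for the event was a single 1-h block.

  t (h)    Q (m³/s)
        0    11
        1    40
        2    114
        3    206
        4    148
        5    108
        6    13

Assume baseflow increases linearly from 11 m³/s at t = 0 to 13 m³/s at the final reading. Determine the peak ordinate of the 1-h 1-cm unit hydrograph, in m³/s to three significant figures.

Direct runoff: 0.00, 28.67, 102.33, 194.00, 135.67, 95.33, 0.00 m³/s; ΣQ_DR = 556.0 m³/s, peak = 194.00 m³/s.
Runoff depth d = ΣQ_DR·Δt / A = 556.0 × 3600 / (133 km²) = 15.05 mm.
The 1-cm UH is the DRH scaled by (10 mm)/d, so U_p = 194.00 × 10/15.05 = 129 m³/s.

U_p ≈ 129 m³/s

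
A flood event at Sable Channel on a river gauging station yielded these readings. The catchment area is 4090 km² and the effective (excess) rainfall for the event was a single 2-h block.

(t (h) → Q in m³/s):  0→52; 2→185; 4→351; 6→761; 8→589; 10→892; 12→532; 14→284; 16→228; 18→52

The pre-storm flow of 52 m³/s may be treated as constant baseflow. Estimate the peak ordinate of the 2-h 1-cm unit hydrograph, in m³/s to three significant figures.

U_p ≈ 1400 m³/s

Direct runoff: 0.0, 133.0, 299.0, 709.0, 537.0, 840.0, 480.0, 232.0, 176.0, 0.0 m³/s; ΣQ_DR = 3406 m³/s, peak = 840.0 m³/s.
Runoff depth d = ΣQ_DR·Δt / A = 3406 × 7200 / (4090 km²) = 5.996 mm.
The 1-cm UH is the DRH scaled by (10 mm)/d, so U_p = 840.0 × 10/5.996 = 1400 m³/s.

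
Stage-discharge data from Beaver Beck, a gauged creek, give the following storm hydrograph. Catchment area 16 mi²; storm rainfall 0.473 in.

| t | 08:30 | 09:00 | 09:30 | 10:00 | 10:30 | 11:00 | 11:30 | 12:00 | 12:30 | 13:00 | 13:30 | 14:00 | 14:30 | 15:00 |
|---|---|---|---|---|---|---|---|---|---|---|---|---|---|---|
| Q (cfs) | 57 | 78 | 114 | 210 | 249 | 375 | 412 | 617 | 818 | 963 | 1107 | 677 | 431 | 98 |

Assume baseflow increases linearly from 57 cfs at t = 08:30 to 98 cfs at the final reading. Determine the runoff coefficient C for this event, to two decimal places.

C ≈ 0.52

ΣQ_DR = 5121 cfs; V = ΣQ_DR·Δt = 9.218 × 10^6 ft³.
Runoff depth d = V / A = 0.2480 in.
C = d / P = 0.2480 / 0.473 = 0.52.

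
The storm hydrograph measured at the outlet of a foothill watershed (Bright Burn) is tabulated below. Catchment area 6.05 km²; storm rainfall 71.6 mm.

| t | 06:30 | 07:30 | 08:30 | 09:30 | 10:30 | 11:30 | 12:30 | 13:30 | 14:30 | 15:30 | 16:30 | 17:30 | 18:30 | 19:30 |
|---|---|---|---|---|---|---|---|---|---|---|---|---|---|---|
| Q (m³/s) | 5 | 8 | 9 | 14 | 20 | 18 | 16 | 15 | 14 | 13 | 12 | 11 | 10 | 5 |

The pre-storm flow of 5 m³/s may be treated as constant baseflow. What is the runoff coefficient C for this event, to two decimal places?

ΣQ_DR = 100.0 m³/s; V = ΣQ_DR·Δt = 3.600 × 10^5 m³.
Runoff depth d = V / A = 59.50 mm.
C = d / P = 59.50 / 71.6 = 0.83.

C ≈ 0.83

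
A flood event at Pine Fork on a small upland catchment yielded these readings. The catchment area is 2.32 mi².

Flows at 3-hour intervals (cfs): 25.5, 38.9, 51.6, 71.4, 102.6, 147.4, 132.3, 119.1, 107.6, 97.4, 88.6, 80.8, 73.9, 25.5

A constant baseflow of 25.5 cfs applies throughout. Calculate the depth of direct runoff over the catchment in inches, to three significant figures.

Direct runoff: 0.0, 13.4, 26.1, 45.9, 77.1, 121.9, 106.8, 93.6, 82.1, 71.9, 63.1, 55.3, 48.4, 0.0 cfs; ΣQ_DR = 805.6 cfs.
V = ΣQ_DR · Δt = 805.6 × 10800 s = 8.700 × 10^6 ft³.
Over A = 2.32 mi², depth = V / A = 1.61 in.

d ≈ 1.61 in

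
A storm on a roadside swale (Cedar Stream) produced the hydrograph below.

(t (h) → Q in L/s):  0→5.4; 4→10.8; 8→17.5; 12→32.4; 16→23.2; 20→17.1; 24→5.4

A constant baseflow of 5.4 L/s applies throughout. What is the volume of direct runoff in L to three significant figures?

Direct-runoff ordinates (Q − Q_b): 0.0, 5.4, 12.1, 27.0, 17.8, 11.7, 0.0 L/s.
ΣQ_DR = 74.00 L/s.
With Δt = 4 h = 14400 s, V = ΣQ_DR · Δt = 74.00 × 14400 = 1.07 × 10^6 L.

V ≈ 1.07 × 10^6 L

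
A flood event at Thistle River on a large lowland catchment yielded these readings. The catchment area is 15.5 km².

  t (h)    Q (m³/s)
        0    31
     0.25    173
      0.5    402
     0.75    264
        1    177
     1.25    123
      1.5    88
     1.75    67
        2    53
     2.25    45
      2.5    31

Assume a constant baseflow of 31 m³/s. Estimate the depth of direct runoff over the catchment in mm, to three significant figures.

d ≈ 64.6 mm

Direct runoff: 0.0, 142.0, 371.0, 233.0, 146.0, 92.0, 57.0, 36.0, 22.0, 14.0, 0.0 m³/s; ΣQ_DR = 1113 m³/s.
V = ΣQ_DR · Δt = 1113 × 900 s = 1.002 × 10^6 m³.
Over A = 15.5 km², depth = V / A = 64.6 mm.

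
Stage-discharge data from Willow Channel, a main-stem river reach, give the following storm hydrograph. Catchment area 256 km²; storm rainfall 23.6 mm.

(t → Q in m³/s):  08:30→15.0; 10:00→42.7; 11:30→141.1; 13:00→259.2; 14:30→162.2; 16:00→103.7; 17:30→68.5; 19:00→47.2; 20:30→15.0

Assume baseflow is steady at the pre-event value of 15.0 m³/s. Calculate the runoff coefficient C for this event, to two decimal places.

C ≈ 0.64

ΣQ_DR = 719.6 m³/s; V = ΣQ_DR·Δt = 3.886 × 10^6 m³.
Runoff depth d = V / A = 15.18 mm.
C = d / P = 15.18 / 23.6 = 0.64.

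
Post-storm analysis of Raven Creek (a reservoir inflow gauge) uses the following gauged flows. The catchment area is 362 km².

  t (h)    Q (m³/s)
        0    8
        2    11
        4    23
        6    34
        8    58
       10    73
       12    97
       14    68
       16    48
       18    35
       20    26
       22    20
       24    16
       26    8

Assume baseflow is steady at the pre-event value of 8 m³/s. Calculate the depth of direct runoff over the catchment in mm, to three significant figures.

d ≈ 8.21 mm

Direct runoff: 0.0, 3.0, 15.0, 26.0, 50.0, 65.0, 89.0, 60.0, 40.0, 27.0, 18.0, 12.0, 8.0, 0.0 m³/s; ΣQ_DR = 413.0 m³/s.
V = ΣQ_DR · Δt = 413.0 × 7200 s = 2.974 × 10^6 m³.
Over A = 362 km², depth = V / A = 8.21 mm.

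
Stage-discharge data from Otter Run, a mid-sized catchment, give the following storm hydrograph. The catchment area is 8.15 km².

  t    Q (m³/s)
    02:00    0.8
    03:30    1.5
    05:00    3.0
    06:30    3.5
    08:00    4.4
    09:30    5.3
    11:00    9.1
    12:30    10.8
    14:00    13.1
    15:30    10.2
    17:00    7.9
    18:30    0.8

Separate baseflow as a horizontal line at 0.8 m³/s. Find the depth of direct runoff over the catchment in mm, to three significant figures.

Direct runoff: 0.0, 0.7, 2.2, 2.7, 3.6, 4.5, 8.3, 10.0, 12.3, 9.4, 7.1, 0.0 m³/s; ΣQ_DR = 60.80 m³/s.
V = ΣQ_DR · Δt = 60.80 × 5400 s = 3.283 × 10^5 m³.
Over A = 8.15 km², depth = V / A = 40.3 mm.

d ≈ 40.3 mm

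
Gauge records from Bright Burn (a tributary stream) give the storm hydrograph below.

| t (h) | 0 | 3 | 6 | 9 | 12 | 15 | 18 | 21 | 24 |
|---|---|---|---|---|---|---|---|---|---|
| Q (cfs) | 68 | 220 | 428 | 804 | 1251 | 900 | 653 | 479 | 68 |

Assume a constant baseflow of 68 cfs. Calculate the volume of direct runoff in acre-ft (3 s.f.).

V ≈ 1060 acre-ft

Direct-runoff ordinates (Q − Q_b): 0.0, 152.0, 360.0, 736.0, 1183.0, 832.0, 585.0, 411.0, 0.0 cfs.
ΣQ_DR = 4259 cfs.
With Δt = 3 h = 10800 s, V = ΣQ_DR · Δt = 4259 × 10800 = 4.60 × 10^7 ft³ = 1060 acre-ft.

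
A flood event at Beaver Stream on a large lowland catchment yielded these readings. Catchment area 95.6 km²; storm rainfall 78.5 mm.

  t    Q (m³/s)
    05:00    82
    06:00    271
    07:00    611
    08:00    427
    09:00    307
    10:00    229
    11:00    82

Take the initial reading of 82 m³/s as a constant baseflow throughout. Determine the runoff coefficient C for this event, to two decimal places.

C ≈ 0.69

ΣQ_DR = 1435 m³/s; V = ΣQ_DR·Δt = 5.166 × 10^6 m³.
Runoff depth d = V / A = 54.04 mm.
C = d / P = 54.04 / 78.5 = 0.69.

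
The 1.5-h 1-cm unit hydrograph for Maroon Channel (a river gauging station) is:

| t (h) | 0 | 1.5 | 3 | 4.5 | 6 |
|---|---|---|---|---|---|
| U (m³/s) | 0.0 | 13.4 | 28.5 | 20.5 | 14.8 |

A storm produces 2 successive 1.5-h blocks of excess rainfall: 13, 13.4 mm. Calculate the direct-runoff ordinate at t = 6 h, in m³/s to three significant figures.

Q ≈ 46.7 m³/s

By discrete convolution, Q_j = Σ (P_i / 10 mm) · U_{j−i}.
At t = 6 h (j=4): Q = (13/10)·14.8 + (13.4/10)·20.5 = 46.7 m³/s.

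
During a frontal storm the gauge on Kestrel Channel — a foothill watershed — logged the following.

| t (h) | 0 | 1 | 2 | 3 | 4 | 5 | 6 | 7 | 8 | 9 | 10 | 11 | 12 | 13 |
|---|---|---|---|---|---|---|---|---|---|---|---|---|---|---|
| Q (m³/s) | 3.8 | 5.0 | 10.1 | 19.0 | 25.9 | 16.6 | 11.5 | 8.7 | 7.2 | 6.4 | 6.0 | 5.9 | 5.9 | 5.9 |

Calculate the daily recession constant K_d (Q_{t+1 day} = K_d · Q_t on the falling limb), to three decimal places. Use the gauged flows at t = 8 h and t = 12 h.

K_d ≈ 0.303

Between t = 8 h and t = 12 h the flow falls from 7.2 to 5.9 m³/s over 4×1 h = 4 h.
Per-interval ratio K = (5.9/7.2)^(1/4) = 0.9514; K_d = K^(24/1) = 0.303.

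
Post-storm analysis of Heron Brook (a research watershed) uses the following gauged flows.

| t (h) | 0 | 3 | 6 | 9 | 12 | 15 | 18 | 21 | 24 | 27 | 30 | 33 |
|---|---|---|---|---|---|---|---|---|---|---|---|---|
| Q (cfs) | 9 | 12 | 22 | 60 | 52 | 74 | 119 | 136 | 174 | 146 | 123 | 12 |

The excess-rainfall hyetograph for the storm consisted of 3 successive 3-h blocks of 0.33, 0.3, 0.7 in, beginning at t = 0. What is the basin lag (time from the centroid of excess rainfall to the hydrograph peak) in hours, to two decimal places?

t_L ≈ 18.67 h

Centroid of excess rainfall: t_c = Σ P_i·t̄_i / ΣP_i = 5.3346 h (block centres at 1.5, 4.5, 7.5 h).
Hydrograph peak occurs at t = 24 h, so basin lag t_L = 24 − 5.3346 = 18.67 h.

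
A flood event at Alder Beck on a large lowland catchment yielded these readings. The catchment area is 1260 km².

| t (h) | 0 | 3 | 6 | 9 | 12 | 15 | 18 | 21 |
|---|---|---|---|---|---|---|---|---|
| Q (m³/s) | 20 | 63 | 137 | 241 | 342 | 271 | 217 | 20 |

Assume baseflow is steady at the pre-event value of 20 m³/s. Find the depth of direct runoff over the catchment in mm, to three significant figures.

d ≈ 9.87 mm

Direct runoff: 0.0, 43.0, 117.0, 221.0, 322.0, 251.0, 197.0, 0.0 m³/s; ΣQ_DR = 1151 m³/s.
V = ΣQ_DR · Δt = 1151 × 10800 s = 1.243 × 10^7 m³.
Over A = 1260 km², depth = V / A = 9.87 mm.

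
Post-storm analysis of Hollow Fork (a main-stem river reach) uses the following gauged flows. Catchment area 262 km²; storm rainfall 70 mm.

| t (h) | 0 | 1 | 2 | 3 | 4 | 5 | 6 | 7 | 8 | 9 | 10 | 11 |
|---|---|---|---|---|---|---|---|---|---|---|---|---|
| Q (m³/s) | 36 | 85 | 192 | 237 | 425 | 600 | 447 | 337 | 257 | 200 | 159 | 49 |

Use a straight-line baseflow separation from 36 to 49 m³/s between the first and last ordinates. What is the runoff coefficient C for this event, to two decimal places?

C ≈ 0.49

ΣQ_DR = 2514 m³/s; V = ΣQ_DR·Δt = 9.050 × 10^6 m³.
Runoff depth d = V / A = 34.54 mm.
C = d / P = 34.54 / 70 = 0.49.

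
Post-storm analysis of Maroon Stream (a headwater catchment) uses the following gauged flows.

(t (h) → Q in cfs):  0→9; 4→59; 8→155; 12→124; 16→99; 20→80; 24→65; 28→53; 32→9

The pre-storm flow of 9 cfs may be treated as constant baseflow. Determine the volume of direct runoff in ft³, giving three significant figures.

Direct-runoff ordinates (Q − Q_b): 0.0, 50.0, 146.0, 115.0, 90.0, 71.0, 56.0, 44.0, 0.0 cfs.
ΣQ_DR = 572.0 cfs.
With Δt = 4 h = 14400 s, V = ΣQ_DR · Δt = 572.0 × 14400 = 8.24 × 10^6 ft³.

V ≈ 8.24 × 10^6 ft³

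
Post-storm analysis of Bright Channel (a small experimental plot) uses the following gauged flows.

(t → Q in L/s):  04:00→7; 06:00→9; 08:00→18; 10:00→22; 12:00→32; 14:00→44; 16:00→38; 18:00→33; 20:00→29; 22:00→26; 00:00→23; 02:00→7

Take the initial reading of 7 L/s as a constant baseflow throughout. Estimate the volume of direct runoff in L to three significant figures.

V ≈ 1.47 × 10^6 L

Direct-runoff ordinates (Q − Q_b): 0.0, 2.0, 11.0, 15.0, 25.0, 37.0, 31.0, 26.0, 22.0, 19.0, 16.0, 0.0 L/s.
ΣQ_DR = 204.0 L/s.
With Δt = 2 h = 7200 s, V = ΣQ_DR · Δt = 204.0 × 7200 = 1.47 × 10^6 L.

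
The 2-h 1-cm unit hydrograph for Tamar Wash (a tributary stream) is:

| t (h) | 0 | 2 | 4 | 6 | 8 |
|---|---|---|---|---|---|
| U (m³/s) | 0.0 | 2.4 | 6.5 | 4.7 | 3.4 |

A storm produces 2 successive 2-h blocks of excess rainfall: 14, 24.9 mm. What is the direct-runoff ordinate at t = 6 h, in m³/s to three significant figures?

Q ≈ 22.8 m³/s

By discrete convolution, Q_j = Σ (P_i / 10 mm) · U_{j−i}.
At t = 6 h (j=3): Q = (14/10)·4.7 + (24.9/10)·6.5 = 22.8 m³/s.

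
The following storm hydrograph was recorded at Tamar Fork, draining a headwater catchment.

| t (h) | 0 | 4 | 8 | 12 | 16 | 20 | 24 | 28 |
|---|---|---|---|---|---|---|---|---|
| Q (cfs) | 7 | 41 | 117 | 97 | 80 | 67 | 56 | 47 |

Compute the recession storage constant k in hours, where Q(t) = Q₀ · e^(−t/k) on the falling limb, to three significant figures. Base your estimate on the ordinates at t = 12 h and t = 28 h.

On the falling limb, Q drops from 97 to 47 cfs between t = 12 h and t = 28 h (Δt = 16 h).
k = −Δt / ln(Q₂/Q₁) = −16 / ln(47/97) = 22.1 h.

k ≈ 22.1 h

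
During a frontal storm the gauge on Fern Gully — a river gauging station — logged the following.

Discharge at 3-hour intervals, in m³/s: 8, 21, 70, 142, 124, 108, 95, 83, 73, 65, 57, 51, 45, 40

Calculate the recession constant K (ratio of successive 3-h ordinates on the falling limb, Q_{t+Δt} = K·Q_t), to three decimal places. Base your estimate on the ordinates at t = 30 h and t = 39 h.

K ≈ 0.889

Using the recession-limb readings at t = 30 h and t = 39 h: Q falls from 57 to 40 m³/s over 3 intervals.
K = (Q₂/Q₁)^(1/3) = (40/57)^(1/3) = 0.889.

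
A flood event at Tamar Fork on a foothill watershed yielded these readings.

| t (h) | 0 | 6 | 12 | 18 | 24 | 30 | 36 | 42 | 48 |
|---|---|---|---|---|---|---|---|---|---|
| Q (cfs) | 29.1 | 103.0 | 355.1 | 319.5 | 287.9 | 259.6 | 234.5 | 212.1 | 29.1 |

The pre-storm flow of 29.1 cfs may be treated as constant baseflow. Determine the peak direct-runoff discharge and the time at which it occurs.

Subtracting baseflow gives direct-runoff ordinates: 0.0, 73.9, 326.0, 290.4, 258.8, 230.5, 205.4, 183.0, 0.0 cfs.
The maximum is 326.0 cfs, occurring at the reading for t = 12 h.

Q_p = 326.0 cfs at t = 12 h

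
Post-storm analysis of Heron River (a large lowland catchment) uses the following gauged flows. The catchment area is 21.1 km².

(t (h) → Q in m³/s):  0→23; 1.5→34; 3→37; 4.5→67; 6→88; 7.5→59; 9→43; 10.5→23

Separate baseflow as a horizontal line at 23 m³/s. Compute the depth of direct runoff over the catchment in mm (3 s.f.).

d ≈ 48.6 mm

Direct runoff: 0.0, 11.0, 14.0, 44.0, 65.0, 36.0, 20.0, 0.0 m³/s; ΣQ_DR = 190.0 m³/s.
V = ΣQ_DR · Δt = 190.0 × 5400 s = 1.026 × 10^6 m³.
Over A = 21.1 km², depth = V / A = 48.6 mm.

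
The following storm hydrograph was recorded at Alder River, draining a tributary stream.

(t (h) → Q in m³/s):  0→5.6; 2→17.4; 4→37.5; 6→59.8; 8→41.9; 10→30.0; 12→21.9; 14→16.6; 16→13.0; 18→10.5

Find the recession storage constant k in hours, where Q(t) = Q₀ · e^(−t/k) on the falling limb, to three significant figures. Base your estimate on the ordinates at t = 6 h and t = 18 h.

On the falling limb, Q drops from 59.8 to 10.5 m³/s between t = 6 h and t = 18 h (Δt = 12 h).
k = −Δt / ln(Q₂/Q₁) = −12 / ln(10.5/59.8) = 6.90 h.

k ≈ 6.90 h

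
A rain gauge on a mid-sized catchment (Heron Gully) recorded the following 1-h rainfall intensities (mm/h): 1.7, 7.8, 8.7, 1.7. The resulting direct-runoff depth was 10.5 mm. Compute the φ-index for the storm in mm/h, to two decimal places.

φ ≈ 3.00 mm/h

Only the 2 blocks with intensity above φ contribute runoff: 7.8, 8.7 mm/h.
Σ(I−φ)·Δt = d  ⇒  (7.8+8.7 − 2φ)·1 = 10.5
φ = (16.50 − 10.5/1) / 2 = 3.00 mm/h.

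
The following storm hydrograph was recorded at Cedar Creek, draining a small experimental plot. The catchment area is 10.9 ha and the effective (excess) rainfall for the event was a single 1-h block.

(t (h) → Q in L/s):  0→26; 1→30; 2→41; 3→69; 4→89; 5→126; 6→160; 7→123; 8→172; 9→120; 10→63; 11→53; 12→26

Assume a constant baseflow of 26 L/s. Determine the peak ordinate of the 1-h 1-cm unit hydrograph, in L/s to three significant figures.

U_p ≈ 58.2 L/s

Direct runoff: 0.0, 4.0, 15.0, 43.0, 63.0, 100.0, 134.0, 97.0, 146.0, 94.0, 37.0, 27.0, 0.0 L/s; ΣQ_DR = 760.0 L/s, peak = 146.0 L/s.
Runoff depth d = ΣQ_DR·Δt / A = 760.0 × 3600 / (10.9 ha) = 25.10 mm.
The 1-cm UH is the DRH scaled by (10 mm)/d, so U_p = 146.0 × 10/25.10 = 58.2 L/s.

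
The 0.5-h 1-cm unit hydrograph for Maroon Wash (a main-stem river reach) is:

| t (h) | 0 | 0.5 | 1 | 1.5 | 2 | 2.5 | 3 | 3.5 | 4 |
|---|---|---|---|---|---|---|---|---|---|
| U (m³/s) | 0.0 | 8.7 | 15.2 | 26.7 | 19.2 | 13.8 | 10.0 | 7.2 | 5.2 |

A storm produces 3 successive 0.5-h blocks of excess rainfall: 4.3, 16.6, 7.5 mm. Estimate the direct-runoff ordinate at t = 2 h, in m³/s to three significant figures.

Q ≈ 64.0 m³/s

By discrete convolution, Q_j = Σ (P_i / 10 mm) · U_{j−i}.
At t = 2 h (j=4): Q = (4.3/10)·19.2 + (16.6/10)·26.7 + (7.5/10)·15.2 = 64.0 m³/s.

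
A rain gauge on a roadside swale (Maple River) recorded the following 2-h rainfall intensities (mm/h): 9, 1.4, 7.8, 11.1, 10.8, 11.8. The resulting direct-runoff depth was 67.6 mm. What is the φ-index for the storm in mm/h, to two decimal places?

φ ≈ 3.34 mm/h

Only the 5 blocks with intensity above φ contribute runoff: 9, 7.8, 11.1, 10.8, 11.8 mm/h.
Σ(I−φ)·Δt = d  ⇒  (9+7.8+11.1+10.8+11.8 − 5φ)·2 = 67.6
φ = (50.50 − 67.6/2) / 5 = 3.34 mm/h.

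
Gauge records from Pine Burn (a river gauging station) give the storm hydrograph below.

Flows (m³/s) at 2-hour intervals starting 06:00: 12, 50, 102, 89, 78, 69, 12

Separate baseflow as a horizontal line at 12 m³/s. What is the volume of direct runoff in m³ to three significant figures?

Direct-runoff ordinates (Q − Q_b): 0.0, 38.0, 90.0, 77.0, 66.0, 57.0, 0.0 m³/s.
ΣQ_DR = 328.0 m³/s.
With Δt = 2 h = 7200 s, V = ΣQ_DR · Δt = 328.0 × 7200 = 2.36 × 10^6 m³.

V ≈ 2.36 × 10^6 m³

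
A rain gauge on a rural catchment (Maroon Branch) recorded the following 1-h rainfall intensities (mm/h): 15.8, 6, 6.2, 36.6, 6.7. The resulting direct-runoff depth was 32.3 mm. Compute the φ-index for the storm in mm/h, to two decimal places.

φ ≈ 10.05 mm/h

Only the 2 blocks with intensity above φ contribute runoff: 15.8, 36.6 mm/h.
Σ(I−φ)·Δt = d  ⇒  (15.8+36.6 − 2φ)·1 = 32.3
φ = (52.40 − 32.3/1) / 2 = 10.05 mm/h.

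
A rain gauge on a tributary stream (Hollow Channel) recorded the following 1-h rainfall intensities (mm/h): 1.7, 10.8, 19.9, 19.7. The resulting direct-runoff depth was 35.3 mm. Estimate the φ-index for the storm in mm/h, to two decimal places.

Only the 3 blocks with intensity above φ contribute runoff: 10.8, 19.9, 19.7 mm/h.
Σ(I−φ)·Δt = d  ⇒  (10.8+19.9+19.7 − 3φ)·1 = 35.3
φ = (50.40 − 35.3/1) / 3 = 5.03 mm/h.

φ ≈ 5.03 mm/h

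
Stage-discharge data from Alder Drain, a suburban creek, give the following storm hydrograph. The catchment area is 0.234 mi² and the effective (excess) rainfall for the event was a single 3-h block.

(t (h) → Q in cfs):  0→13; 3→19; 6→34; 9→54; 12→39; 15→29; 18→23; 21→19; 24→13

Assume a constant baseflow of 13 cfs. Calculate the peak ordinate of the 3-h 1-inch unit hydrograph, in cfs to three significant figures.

U_p ≈ 16.4 cfs

Direct runoff: 0.0, 6.0, 21.0, 41.0, 26.0, 16.0, 10.0, 6.0, 0.0 cfs; ΣQ_DR = 126.0 cfs, peak = 41.0 cfs.
Runoff depth d = ΣQ_DR·Δt / A = 126.0 × 10800 / (0.234 mi²) = 2.503 in.
The 1-inch UH is the DRH scaled by (1 in)/d, so U_p = 41.0 × 1/2.503 = 16.4 cfs.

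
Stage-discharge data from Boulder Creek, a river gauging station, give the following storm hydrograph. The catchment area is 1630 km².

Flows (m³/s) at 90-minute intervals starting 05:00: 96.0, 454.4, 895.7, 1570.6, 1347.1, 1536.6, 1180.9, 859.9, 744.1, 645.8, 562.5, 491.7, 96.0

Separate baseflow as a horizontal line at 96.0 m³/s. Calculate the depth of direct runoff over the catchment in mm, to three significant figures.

d ≈ 30.6 mm

Direct runoff: 0.0, 358.4, 799.7, 1474.6, 1251.1, 1440.6, 1084.9, 763.9, 648.1, 549.8, 466.5, 395.7, 0.0 m³/s; ΣQ_DR = 9233 m³/s.
V = ΣQ_DR · Δt = 9233 × 5400 s = 4.986 × 10^7 m³.
Over A = 1630 km², depth = V / A = 30.6 mm.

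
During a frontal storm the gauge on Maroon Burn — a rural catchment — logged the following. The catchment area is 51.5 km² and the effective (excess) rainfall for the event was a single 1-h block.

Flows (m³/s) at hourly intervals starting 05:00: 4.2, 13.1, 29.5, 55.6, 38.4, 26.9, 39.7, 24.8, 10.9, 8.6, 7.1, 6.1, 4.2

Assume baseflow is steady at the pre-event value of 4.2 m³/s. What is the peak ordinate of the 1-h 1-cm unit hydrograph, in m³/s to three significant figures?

U_p ≈ 34.3 m³/s

Direct runoff: 0.0, 8.9, 25.3, 51.4, 34.2, 22.7, 35.5, 20.6, 6.7, 4.4, 2.9, 1.9, 0.0 m³/s; ΣQ_DR = 214.5 m³/s, peak = 51.4 m³/s.
Runoff depth d = ΣQ_DR·Δt / A = 214.5 × 3600 / (51.5 km²) = 14.99 mm.
The 1-cm UH is the DRH scaled by (10 mm)/d, so U_p = 51.4 × 10/14.99 = 34.3 m³/s.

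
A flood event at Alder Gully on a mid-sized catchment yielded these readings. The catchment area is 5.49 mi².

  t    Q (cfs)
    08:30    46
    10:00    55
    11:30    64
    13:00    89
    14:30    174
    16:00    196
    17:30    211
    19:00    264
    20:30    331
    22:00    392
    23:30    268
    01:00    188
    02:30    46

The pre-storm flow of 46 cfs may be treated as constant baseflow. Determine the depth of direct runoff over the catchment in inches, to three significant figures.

d ≈ 0.731 in

Direct runoff: 0.0, 9.0, 18.0, 43.0, 128.0, 150.0, 165.0, 218.0, 285.0, 346.0, 222.0, 142.0, 0.0 cfs; ΣQ_DR = 1726 cfs.
V = ΣQ_DR · Δt = 1726 × 5400 s = 9.320 × 10^6 ft³.
Over A = 5.49 mi², depth = V / A = 0.731 in.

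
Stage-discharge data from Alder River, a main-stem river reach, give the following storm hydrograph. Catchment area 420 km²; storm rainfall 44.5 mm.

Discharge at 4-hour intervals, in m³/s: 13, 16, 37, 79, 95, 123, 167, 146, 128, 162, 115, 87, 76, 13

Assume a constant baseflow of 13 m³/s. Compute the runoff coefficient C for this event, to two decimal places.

C ≈ 0.83

ΣQ_DR = 1075 m³/s; V = ΣQ_DR·Δt = 1.548 × 10^7 m³.
Runoff depth d = V / A = 36.86 mm.
C = d / P = 36.86 / 44.5 = 0.83.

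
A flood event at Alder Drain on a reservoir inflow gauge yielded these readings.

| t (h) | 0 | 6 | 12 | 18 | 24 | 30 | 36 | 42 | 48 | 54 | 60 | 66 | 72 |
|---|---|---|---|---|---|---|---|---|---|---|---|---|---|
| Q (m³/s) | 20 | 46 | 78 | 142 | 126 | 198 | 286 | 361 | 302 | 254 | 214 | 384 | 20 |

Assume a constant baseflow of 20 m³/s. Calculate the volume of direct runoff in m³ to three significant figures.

Direct-runoff ordinates (Q − Q_b): 0.0, 26.0, 58.0, 122.0, 106.0, 178.0, 266.0, 341.0, 282.0, 234.0, 194.0, 364.0, 0.0 m³/s.
ΣQ_DR = 2171 m³/s.
With Δt = 6 h = 21600 s, V = ΣQ_DR · Δt = 2171 × 21600 = 4.69 × 10^7 m³.

V ≈ 4.69 × 10^7 m³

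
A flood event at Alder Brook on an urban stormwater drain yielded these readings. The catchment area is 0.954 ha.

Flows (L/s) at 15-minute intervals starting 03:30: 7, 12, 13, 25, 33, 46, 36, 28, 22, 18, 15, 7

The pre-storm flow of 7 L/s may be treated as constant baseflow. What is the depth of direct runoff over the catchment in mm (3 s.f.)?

Direct runoff: 0.0, 5.0, 6.0, 18.0, 26.0, 39.0, 29.0, 21.0, 15.0, 11.0, 8.0, 0.0 L/s; ΣQ_DR = 178.0 L/s.
V = ΣQ_DR · Δt = 178.0 × 900 s = 1.602 × 10^5 L.
Over A = 0.954 ha, depth = V / A = 16.8 mm.

d ≈ 16.8 mm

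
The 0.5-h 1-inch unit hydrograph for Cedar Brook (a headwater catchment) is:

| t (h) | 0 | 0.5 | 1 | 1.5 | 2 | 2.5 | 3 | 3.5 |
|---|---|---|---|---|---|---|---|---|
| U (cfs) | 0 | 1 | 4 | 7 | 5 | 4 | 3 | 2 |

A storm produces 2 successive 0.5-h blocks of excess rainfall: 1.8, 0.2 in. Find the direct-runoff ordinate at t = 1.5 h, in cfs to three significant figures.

By discrete convolution, Q_j = Σ (P_i / 1 in) · U_{j−i}.
At t = 1.5 h (j=3): Q = (1.8/1)·7 + (0.2/1)·4 = 13.4 cfs.

Q ≈ 13.4 cfs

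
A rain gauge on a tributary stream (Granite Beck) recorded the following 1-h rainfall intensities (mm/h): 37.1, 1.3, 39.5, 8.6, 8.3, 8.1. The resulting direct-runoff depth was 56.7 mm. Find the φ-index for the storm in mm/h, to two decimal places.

φ ≈ 9.95 mm/h

Only the 2 blocks with intensity above φ contribute runoff: 37.1, 39.5 mm/h.
Σ(I−φ)·Δt = d  ⇒  (37.1+39.5 − 2φ)·1 = 56.7
φ = (76.60 − 56.7/1) / 2 = 9.95 mm/h.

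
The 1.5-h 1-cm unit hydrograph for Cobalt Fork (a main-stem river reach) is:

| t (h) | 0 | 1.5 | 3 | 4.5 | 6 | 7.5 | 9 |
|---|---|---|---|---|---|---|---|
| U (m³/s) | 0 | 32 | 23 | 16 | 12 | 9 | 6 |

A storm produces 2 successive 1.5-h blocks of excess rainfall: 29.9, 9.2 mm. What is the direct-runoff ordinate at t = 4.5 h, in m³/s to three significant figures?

By discrete convolution, Q_j = Σ (P_i / 10 mm) · U_{j−i}.
At t = 4.5 h (j=3): Q = (29.9/10)·16 + (9.2/10)·23 = 69.0 m³/s.

Q ≈ 69.0 m³/s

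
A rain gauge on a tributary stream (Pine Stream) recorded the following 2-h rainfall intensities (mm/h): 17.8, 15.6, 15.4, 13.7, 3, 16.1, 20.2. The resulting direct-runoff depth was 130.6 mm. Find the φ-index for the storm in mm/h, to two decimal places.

Only the 6 blocks with intensity above φ contribute runoff: 17.8, 15.6, 15.4, 13.7, 16.1, 20.2 mm/h.
Σ(I−φ)·Δt = d  ⇒  (17.8+15.6+15.4+13.7+16.1+20.2 − 6φ)·2 = 130.6
φ = (98.80 − 130.6/2) / 6 = 5.58 mm/h.

φ ≈ 5.58 mm/h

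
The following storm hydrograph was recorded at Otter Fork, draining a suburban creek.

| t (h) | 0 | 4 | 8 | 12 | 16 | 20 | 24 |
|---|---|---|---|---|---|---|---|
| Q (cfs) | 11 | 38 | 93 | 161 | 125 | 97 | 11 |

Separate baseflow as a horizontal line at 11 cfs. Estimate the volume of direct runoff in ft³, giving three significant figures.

V ≈ 6.61 × 10^6 ft³

Direct-runoff ordinates (Q − Q_b): 0.0, 27.0, 82.0, 150.0, 114.0, 86.0, 0.0 cfs.
ΣQ_DR = 459.0 cfs.
With Δt = 4 h = 14400 s, V = ΣQ_DR · Δt = 459.0 × 14400 = 6.61 × 10^6 ft³.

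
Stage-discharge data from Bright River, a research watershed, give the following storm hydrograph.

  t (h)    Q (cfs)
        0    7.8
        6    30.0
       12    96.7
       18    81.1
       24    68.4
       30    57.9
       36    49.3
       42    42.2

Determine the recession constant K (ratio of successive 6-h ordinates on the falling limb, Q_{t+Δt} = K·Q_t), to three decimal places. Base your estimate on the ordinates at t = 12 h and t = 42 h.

Using the recession-limb readings at t = 12 h and t = 42 h: Q falls from 96.7 to 42.2 cfs over 5 intervals.
K = (Q₂/Q₁)^(1/5) = (42.2/96.7)^(1/5) = 0.847.

K ≈ 0.847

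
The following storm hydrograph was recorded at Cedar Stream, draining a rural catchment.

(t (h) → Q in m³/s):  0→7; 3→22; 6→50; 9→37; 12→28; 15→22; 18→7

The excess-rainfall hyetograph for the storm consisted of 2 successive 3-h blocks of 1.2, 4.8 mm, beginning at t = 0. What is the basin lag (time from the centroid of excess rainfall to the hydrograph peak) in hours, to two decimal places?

t_L ≈ 2.10 h

Centroid of excess rainfall: t_c = Σ P_i·t̄_i / ΣP_i = 3.9000 h (block centres at 1.5, 4.5 h).
Hydrograph peak occurs at t = 6 h, so basin lag t_L = 6 − 3.9000 = 2.10 h.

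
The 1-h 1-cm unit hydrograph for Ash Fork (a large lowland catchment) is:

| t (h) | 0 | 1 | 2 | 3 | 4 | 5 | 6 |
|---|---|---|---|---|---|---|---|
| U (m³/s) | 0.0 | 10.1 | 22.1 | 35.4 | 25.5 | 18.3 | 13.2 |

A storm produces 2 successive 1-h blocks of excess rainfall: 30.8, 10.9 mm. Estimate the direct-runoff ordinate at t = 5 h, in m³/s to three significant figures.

Q ≈ 84.2 m³/s

By discrete convolution, Q_j = Σ (P_i / 10 mm) · U_{j−i}.
At t = 5 h (j=5): Q = (30.8/10)·18.3 + (10.9/10)·25.5 = 84.2 m³/s.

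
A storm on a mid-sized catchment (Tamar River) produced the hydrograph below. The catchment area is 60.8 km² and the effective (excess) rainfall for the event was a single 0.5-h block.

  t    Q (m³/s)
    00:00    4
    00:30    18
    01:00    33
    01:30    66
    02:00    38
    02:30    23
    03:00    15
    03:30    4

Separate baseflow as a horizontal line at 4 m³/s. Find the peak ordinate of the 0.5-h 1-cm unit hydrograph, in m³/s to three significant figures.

Direct runoff: 0.0, 14.0, 29.0, 62.0, 34.0, 19.0, 11.0, 0.0 m³/s; ΣQ_DR = 169.0 m³/s, peak = 62.0 m³/s.
Runoff depth d = ΣQ_DR·Δt / A = 169.0 × 1800 / (60.8 km²) = 5.003 mm.
The 1-cm UH is the DRH scaled by (10 mm)/d, so U_p = 62.0 × 10/5.003 = 124 m³/s.

U_p ≈ 124 m³/s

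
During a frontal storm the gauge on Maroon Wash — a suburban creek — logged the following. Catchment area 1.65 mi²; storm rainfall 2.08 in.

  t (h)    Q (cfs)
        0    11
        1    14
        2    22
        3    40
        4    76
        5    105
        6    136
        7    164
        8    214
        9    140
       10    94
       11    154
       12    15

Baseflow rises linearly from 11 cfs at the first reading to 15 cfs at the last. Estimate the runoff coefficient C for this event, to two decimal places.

C ≈ 0.46

ΣQ_DR = 1016 cfs; V = ΣQ_DR·Δt = 3.658 × 10^6 ft³.
Runoff depth d = V / A = 0.9542 in.
C = d / P = 0.9542 / 2.08 = 0.46.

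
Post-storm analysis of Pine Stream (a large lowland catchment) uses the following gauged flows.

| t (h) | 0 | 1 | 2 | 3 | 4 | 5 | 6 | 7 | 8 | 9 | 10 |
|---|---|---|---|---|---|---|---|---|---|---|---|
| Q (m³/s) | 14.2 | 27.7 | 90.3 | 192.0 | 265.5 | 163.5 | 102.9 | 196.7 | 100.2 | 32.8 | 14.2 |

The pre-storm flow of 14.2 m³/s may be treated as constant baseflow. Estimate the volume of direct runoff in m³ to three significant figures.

V ≈ 3.76 × 10^6 m³

Direct-runoff ordinates (Q − Q_b): 0.0, 13.5, 76.1, 177.8, 251.3, 149.3, 88.7, 182.5, 86.0, 18.6, 0.0 m³/s.
ΣQ_DR = 1044 m³/s.
With Δt = 1 h = 3600 s, V = ΣQ_DR · Δt = 1044 × 3600 = 3.76 × 10^6 m³.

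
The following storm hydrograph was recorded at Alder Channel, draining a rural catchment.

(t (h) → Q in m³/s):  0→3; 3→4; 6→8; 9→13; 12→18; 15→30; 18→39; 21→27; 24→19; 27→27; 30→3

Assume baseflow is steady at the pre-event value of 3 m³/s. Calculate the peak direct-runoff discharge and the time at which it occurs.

Subtracting baseflow gives direct-runoff ordinates: 0.0, 1.0, 5.0, 10.0, 15.0, 27.0, 36.0, 24.0, 16.0, 24.0, 0.0 m³/s.
The maximum is 36.0 m³/s, occurring at the reading for t = 18 h.

Q_p = 36.0 m³/s at t = 18 h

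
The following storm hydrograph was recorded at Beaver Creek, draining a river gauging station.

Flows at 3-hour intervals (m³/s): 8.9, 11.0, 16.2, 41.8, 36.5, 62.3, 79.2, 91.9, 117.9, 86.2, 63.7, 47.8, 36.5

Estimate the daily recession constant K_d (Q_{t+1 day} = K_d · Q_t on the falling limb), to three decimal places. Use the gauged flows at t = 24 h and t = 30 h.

K_d ≈ 0.085

Between t = 24 h and t = 30 h the flow falls from 117.9 to 63.7 m³/s over 2×3 h = 6 h.
Per-interval ratio K = (63.7/117.9)^(1/2) = 0.7350; K_d = K^(24/3) = 0.085.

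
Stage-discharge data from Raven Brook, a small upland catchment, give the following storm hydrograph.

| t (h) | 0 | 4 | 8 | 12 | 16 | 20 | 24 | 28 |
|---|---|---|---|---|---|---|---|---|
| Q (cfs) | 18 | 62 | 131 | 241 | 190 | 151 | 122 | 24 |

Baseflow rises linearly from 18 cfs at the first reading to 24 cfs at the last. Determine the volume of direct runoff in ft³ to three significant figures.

V ≈ 1.11 × 10^7 ft³

Direct-runoff ordinates (Q − Q_b): 0.00, 43.14, 111.29, 220.43, 168.57, 128.71, 98.86, 0.00 cfs.
ΣQ_DR = 771.0 cfs.
With Δt = 4 h = 14400 s, V = ΣQ_DR · Δt = 771.0 × 14400 = 1.11 × 10^7 ft³.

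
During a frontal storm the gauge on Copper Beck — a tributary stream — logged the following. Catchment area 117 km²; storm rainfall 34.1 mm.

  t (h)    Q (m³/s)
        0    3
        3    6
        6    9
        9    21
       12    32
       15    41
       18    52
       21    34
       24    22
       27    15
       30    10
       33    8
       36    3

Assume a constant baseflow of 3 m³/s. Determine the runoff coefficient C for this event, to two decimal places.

C ≈ 0.59

ΣQ_DR = 217.0 m³/s; V = ΣQ_DR·Δt = 2.344 × 10^6 m³.
Runoff depth d = V / A = 20.03 mm.
C = d / P = 20.03 / 34.1 = 0.59.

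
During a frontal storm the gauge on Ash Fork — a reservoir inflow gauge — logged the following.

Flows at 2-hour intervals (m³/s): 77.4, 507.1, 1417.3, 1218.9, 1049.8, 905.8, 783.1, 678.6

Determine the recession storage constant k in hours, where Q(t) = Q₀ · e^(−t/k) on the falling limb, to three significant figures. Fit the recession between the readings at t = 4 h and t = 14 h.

k ≈ 13.6 h

On the falling limb, Q drops from 1417.3 to 678.6 m³/s between t = 4 h and t = 14 h (Δt = 10 h).
k = −Δt / ln(Q₂/Q₁) = −10 / ln(678.6/1417.3) = 13.6 h.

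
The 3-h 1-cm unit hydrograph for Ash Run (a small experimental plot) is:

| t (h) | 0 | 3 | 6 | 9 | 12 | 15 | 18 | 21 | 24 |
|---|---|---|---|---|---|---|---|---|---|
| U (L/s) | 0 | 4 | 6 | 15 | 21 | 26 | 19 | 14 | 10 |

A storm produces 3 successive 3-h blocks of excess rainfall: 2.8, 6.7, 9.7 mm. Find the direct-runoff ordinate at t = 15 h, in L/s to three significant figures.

By discrete convolution, Q_j = Σ (P_i / 10 mm) · U_{j−i}.
At t = 15 h (j=5): Q = (2.8/10)·26 + (6.7/10)·21 + (9.7/10)·15 = 35.9 L/s.

Q ≈ 35.9 L/s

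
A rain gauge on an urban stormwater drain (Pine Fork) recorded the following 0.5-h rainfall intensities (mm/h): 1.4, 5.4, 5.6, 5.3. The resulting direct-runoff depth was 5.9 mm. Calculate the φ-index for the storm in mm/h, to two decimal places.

φ ≈ 1.50 mm/h

Only the 3 blocks with intensity above φ contribute runoff: 5.4, 5.6, 5.3 mm/h.
Σ(I−φ)·Δt = d  ⇒  (5.4+5.6+5.3 − 3φ)·0.5 = 5.9
φ = (16.30 − 5.9/0.5) / 3 = 1.50 mm/h.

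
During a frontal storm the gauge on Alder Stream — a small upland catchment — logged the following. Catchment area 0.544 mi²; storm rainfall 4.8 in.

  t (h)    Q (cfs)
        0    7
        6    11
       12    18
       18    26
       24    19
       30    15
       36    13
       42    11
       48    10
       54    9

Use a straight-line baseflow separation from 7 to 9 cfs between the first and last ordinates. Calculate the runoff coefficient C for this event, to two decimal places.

C ≈ 0.21

ΣQ_DR = 59.00 cfs; V = ΣQ_DR·Δt = 1.274 × 10^6 ft³.
Runoff depth d = V / A = 1.008 in.
C = d / P = 1.008 / 4.8 = 0.21.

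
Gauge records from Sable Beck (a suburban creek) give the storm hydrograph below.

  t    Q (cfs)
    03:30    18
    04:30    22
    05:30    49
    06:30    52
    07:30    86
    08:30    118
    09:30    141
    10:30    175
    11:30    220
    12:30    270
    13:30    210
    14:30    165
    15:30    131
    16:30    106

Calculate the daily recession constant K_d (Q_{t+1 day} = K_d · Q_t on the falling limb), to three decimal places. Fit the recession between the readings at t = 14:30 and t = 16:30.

Between t = 14:30 and t = 16:30 the flow falls from 165 to 106 cfs over 2×1 h = 2 h.
Per-interval ratio K = (106/165)^(1/2) = 0.8015; K_d = K^(24/1) = 0.005.

K_d ≈ 0.005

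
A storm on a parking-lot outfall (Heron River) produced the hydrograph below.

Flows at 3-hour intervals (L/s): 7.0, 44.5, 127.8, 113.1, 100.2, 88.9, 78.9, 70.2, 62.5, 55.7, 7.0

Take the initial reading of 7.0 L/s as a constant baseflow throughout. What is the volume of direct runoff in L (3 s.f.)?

V ≈ 7.33 × 10^6 L

Direct-runoff ordinates (Q − Q_b): 0.0, 37.5, 120.8, 106.1, 93.2, 81.9, 71.9, 63.2, 55.5, 48.7, 0.0 L/s.
ΣQ_DR = 678.8 L/s.
With Δt = 3 h = 10800 s, V = ΣQ_DR · Δt = 678.8 × 10800 = 7.33 × 10^6 L.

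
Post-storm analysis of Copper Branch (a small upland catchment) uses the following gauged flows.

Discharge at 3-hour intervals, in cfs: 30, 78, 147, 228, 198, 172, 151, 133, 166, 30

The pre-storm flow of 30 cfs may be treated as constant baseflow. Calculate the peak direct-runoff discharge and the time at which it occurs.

Q_p = 198.0 cfs at t = 9 h

Subtracting baseflow gives direct-runoff ordinates: 0.0, 48.0, 117.0, 198.0, 168.0, 142.0, 121.0, 103.0, 136.0, 0.0 cfs.
The maximum is 198.0 cfs, occurring at the reading for t = 9 h.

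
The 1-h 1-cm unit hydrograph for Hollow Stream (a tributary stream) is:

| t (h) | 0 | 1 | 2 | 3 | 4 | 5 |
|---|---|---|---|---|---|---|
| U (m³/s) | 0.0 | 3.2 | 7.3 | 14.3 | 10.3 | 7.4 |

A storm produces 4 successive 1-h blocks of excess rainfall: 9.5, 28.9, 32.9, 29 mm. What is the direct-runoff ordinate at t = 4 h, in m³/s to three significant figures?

By discrete convolution, Q_j = Σ (P_i / 10 mm) · U_{j−i}.
At t = 4 h (j=4): Q = (9.5/10)·10.3 + (28.9/10)·14.3 + (32.9/10)·7.3 + (29/10)·3.2 = 84.4 m³/s.

Q ≈ 84.4 m³/s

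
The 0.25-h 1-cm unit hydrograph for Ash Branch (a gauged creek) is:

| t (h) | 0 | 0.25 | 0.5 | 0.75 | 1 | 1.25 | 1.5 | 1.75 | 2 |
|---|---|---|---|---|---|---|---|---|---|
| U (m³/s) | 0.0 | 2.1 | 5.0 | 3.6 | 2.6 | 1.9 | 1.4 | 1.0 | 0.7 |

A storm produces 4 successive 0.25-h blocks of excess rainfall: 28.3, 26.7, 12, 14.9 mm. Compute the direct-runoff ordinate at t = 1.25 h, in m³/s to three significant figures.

Q ≈ 24.1 m³/s

By discrete convolution, Q_j = Σ (P_i / 10 mm) · U_{j−i}.
At t = 1.25 h (j=5): Q = (28.3/10)·1.9 + (26.7/10)·2.6 + (12/10)·3.6 + (14.9/10)·5.0 = 24.1 m³/s.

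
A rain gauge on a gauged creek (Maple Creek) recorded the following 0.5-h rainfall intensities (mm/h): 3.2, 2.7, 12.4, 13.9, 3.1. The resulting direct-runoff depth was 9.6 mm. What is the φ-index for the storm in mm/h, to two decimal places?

Only the 2 blocks with intensity above φ contribute runoff: 12.4, 13.9 mm/h.
Σ(I−φ)·Δt = d  ⇒  (12.4+13.9 − 2φ)·0.5 = 9.6
φ = (26.30 − 9.6/0.5) / 2 = 3.55 mm/h.

φ ≈ 3.55 mm/h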